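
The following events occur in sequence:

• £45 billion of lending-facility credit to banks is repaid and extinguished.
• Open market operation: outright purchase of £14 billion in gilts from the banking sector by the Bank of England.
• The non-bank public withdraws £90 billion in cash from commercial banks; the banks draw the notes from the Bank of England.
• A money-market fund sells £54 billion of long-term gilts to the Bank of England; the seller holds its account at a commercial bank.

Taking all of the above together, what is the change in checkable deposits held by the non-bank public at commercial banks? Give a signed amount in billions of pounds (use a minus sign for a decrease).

-£36 billion

Bank of England balance sheet:
  Assets:      Securities +£68B, Loans to banks −£45B
  Liabilities: Bank reserves −£67B, Currency in circulation +£90B
Commercial banking system:
  Assets:      Reserves at CB −£67B, Securities −£14B
  Liabilities: Checkable deposits −£36B, Borrowings from CB −£45B
So the change in checkable deposits held by the non-bank public at commercial banks is -£36 billion.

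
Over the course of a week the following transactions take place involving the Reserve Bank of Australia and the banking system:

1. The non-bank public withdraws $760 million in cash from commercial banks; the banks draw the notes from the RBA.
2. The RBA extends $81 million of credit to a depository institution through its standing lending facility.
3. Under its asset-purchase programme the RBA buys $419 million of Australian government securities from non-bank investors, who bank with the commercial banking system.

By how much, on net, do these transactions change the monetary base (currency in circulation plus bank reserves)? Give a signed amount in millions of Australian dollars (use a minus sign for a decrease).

+$500 million

RBA balance sheet:
  Assets:      Securities +$419M, Loans to banks +$81M
  Liabilities: Bank reserves −$260M, Currency in circulation +$760M
Commercial banking system:
  Assets:      Reserves at CB −$260M
  Liabilities: Checkable deposits −$341M, Borrowings from CB +$81M
Monetary base = currency + reserves: +$760M + (−$260M) = +$500 million.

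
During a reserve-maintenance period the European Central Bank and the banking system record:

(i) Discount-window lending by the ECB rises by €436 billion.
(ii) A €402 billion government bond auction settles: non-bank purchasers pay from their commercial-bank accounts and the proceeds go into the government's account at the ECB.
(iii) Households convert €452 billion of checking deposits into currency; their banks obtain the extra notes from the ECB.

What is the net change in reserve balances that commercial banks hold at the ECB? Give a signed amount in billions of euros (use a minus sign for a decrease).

-€418 billion

ECB balance sheet:
  Assets:      Loans to banks +€436B
  Liabilities: Bank reserves −€418B, Currency in circulation +€452B, Government deposits +€402B
So the change in reserve balances that commercial banks hold at the ECB is -€418 billion.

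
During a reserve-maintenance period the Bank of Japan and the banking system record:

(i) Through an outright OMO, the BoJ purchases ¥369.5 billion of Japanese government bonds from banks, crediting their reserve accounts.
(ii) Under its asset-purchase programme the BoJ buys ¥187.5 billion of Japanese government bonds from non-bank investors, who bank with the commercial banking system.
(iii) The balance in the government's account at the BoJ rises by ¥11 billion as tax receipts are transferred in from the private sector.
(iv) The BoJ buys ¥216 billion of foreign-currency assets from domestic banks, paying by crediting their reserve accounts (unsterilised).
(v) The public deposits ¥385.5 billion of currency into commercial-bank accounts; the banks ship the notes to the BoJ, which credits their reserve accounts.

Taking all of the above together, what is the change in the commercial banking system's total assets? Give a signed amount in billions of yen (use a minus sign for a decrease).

OMO purchase (from banks) ¥369.5 billion: just an asset swap on bank balance sheets → 0.
Asset purchase (from non-banks) ¥187.5 billion: bank balance sheets expand → +¥187.5B.
Government account inflow ¥11 billion: bank balance sheets shrink → −¥11B.
FX purchase ¥216 billion: just an asset swap on bank balance sheets → 0.
Currency deposit ¥385.5 billion: bank balance sheets expand → +¥385.5B.
Net: 0 + 187.5 − 11 + 0 + 385.5 = +¥562 billion.

+¥562 billion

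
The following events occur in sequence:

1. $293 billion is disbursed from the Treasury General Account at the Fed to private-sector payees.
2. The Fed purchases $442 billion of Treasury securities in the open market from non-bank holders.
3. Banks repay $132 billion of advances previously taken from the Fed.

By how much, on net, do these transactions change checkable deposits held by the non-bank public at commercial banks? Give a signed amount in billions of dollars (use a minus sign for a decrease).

Fed balance sheet:
  Assets:      Securities +$442B, Loans to banks −$132B
  Liabilities: Bank reserves +$603B, Government deposits −$293B
Commercial banking system:
  Assets:      Reserves at CB +$603B
  Liabilities: Checkable deposits +$735B, Borrowings from CB −$132B
So the change in checkable deposits held by the non-bank public at commercial banks is +$735 billion.

+$735 billion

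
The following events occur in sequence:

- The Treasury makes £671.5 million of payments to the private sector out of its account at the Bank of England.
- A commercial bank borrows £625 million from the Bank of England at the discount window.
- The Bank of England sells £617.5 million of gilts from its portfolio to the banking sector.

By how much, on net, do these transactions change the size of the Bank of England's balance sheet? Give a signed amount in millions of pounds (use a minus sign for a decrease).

+£7.5 million

Bank of England balance sheet:
  Assets:      Securities −£617.5M, Loans to banks +£625M
  Liabilities: Bank reserves +£679M, Government deposits −£671.5M
Change in total Bank of England assets = +£7.5 million.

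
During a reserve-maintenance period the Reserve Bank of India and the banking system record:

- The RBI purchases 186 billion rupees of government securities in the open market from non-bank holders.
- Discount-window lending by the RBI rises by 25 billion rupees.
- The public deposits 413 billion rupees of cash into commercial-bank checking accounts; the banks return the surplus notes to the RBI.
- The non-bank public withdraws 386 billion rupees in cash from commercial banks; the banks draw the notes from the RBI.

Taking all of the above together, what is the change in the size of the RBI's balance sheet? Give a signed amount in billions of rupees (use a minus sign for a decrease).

+211 billion

Asset purchase (from non-banks) 186 billion rupees: an RBI asset is acquired → +186B.
Discount-window loan 25 billion rupees: an RBI asset is acquired → +25B.
Currency deposit 413 billion rupees: only the composition of liabilities changes → 0.
Currency withdrawal 386 billion rupees: only the composition of liabilities changes → 0.
Net: 186 + 25 + 0 + 0 = +211 billion.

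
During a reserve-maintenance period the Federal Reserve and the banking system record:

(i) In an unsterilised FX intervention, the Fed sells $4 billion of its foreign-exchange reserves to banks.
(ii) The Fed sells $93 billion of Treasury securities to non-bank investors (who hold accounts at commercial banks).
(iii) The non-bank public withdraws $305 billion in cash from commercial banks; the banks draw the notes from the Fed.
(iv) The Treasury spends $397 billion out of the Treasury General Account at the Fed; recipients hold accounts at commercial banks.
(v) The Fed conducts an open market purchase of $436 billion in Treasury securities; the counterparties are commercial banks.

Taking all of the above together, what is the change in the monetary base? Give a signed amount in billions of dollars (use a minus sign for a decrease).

+$736 billion

FX sale $4 billion: Fed balance sheet contracts → −$4B.
Asset sale (to non-banks) $93 billion: Fed balance sheet contracts → −$93B.
Currency withdrawal $305 billion: just a shift between currency and reserves — both are base money → 0.
Government spending $397 billion: a non-base liability converts back to reserves → +$397B.
OMO purchase (from banks) $436 billion: Fed balance sheet expands → +$436B.
Net: −4 − 93 + 0 + 397 + 436 = +$736 billion.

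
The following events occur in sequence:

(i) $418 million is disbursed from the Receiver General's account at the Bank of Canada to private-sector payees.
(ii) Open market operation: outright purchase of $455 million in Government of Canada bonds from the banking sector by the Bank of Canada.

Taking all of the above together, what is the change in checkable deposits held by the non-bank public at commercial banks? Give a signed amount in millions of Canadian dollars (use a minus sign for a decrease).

+$418 million

Government spending $418 million: non-bank counterparties' bank balances rise → +$418M.
OMO purchase (from banks) $455 million: the counterparty is a bank, so public deposits are unchanged → 0.
Net: 418 + 0 = +$418 million.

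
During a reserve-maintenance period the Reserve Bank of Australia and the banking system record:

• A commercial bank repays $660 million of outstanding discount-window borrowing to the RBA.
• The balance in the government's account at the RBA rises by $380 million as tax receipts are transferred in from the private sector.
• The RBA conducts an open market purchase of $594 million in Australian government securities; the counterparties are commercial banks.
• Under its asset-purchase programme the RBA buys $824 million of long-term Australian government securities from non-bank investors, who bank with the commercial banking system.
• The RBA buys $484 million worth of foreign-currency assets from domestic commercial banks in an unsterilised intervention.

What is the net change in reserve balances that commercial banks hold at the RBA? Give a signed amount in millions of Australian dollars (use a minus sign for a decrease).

+$862 million

Discount-window repayment $660 million: repayment is debited from reserves → −$660M.
Government account inflow $380 million: funds move from bank reserves into the government account → −$380M.
OMO purchase (from banks) $594 million: the RBA pays by crediting reserve accounts → +$594M.
Asset purchase (from non-banks) $824 million: the RBA pays by crediting reserve accounts → +$824M.
FX purchase $484 million: the RBA pays by crediting reserve accounts → +$484M.
Net: −660 − 380 + 594 + 824 + 484 = +$862 million.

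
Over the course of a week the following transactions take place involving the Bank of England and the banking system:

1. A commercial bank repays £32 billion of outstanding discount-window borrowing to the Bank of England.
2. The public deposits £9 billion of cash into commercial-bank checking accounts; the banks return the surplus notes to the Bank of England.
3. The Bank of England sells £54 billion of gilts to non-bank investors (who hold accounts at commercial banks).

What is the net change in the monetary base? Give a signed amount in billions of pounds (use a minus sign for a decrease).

-£86 billion

Discount-window repayment £32 billion: Bank of England balance sheet contracts → −£32B.
Currency deposit £9 billion: just a shift between currency and reserves — both are base money → 0.
Asset sale (to non-banks) £54 billion: Bank of England balance sheet contracts → −£54B.
Net: −32 + 0 − 54 = -£86 billion.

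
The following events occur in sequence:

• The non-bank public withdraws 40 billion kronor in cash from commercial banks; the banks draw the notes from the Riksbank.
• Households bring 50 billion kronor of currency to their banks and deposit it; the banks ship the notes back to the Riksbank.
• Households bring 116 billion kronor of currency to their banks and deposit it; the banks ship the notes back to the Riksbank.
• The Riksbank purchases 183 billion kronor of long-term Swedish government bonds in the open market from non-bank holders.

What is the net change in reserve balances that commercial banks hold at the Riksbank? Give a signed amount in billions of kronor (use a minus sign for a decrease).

+309 billion

Currency withdrawal 40 billion kronor: banks swap reserves for currency → −40B.
Currency deposit 50 billion kronor: returned notes are swapped for reserve credit → +50B.
Currency deposit 116 billion kronor: returned notes are swapped for reserve credit → +116B.
Asset purchase (from non-banks) 183 billion kronor: the Riksbank pays by crediting reserve accounts → +183B.
Net: −40 + 50 + 116 + 183 = +309 billion.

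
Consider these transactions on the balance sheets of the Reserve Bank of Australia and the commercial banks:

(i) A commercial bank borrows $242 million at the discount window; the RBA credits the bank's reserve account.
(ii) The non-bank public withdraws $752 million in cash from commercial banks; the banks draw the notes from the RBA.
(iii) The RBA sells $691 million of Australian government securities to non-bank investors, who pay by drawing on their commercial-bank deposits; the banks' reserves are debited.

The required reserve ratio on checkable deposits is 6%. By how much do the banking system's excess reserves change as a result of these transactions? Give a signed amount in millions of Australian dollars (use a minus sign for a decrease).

-$1114.42 million

Discount-window loan $242 million: reserves +$242M, deposits 0.
Currency withdrawal $752 million: reserves −$752M, deposits −$752M.
Asset sale (to non-banks) $691 million: reserves −$691M, deposits −$691M.
Totals: Δreserves = −$1201M, Δdeposits = −$1443M.
Δrequired reserves = 6% × −$1443M = −$86.58M.
Δexcess reserves = Δreserves − Δrequired = −$1201M − (−$86.58M) = -$1114.42 million.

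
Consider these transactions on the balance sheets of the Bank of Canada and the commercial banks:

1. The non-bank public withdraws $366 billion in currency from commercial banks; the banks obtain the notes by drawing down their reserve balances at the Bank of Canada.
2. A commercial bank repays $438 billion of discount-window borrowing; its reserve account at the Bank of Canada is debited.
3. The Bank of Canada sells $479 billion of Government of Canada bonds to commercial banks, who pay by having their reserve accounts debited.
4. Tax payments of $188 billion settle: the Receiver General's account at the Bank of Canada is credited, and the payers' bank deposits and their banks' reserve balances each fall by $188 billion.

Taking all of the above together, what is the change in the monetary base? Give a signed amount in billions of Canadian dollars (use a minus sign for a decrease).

-$1105 billion

Currency withdrawal $366 billion: just a shift between currency and reserves — both are base money → 0.
Discount-window repayment $438 billion: Bank of Canada balance sheet contracts → −$438B.
OMO sale (to banks) $479 billion: Bank of Canada balance sheet contracts → −$479B.
Government account inflow $188 billion: reserves shift to a non-base liability → −$188B.
Net: 0 − 438 − 479 − 188 = -$1105 billion.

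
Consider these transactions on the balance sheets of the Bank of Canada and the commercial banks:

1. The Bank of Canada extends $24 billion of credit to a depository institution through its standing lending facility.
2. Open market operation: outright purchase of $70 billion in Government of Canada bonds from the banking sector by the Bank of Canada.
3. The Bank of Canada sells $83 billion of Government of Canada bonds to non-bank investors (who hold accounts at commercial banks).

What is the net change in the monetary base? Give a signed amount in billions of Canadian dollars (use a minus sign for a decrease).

Bank of Canada balance sheet:
  Assets:      Securities −$13B, Loans to banks +$24B
  Liabilities: Bank reserves +$11B
Commercial banking system:
  Assets:      Reserves at CB +$11B, Securities −$70B
  Liabilities: Checkable deposits −$83B, Borrowings from CB +$24B
Monetary base = currency + reserves: 0 + (+$11B) = +$11 billion.

+$11 billion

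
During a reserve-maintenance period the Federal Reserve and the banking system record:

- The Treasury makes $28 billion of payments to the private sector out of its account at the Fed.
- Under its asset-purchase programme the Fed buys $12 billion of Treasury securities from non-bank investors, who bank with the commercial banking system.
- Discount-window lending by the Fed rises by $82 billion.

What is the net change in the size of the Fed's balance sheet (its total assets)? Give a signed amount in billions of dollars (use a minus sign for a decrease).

+$94 billion

Government spending $28 billion: only the composition of liabilities changes → 0.
Asset purchase (from non-banks) $12 billion: a Fed asset is acquired → +$12B.
Discount-window loan $82 billion: a Fed asset is acquired → +$82B.
Net: 0 + 12 + 82 = +$94 billion.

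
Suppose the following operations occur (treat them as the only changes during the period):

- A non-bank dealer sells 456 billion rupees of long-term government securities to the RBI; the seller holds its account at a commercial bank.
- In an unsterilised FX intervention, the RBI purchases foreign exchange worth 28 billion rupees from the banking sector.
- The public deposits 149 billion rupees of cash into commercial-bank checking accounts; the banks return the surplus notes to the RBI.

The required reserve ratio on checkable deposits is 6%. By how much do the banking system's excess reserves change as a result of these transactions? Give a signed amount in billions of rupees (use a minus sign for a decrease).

Asset purchase (from non-banks) 456 billion rupees: reserves +456B, deposits +456B.
FX purchase 28 billion rupees: reserves +28B, deposits 0.
Currency deposit 149 billion rupees: reserves +149B, deposits +149B.
Totals: Δreserves = +633B, Δdeposits = +605B.
Δrequired reserves = 6% × +605B = +36.3B.
Δexcess reserves = Δreserves − Δrequired = +633B − (+36.3B) = +596.7 billion.

+596.7 billion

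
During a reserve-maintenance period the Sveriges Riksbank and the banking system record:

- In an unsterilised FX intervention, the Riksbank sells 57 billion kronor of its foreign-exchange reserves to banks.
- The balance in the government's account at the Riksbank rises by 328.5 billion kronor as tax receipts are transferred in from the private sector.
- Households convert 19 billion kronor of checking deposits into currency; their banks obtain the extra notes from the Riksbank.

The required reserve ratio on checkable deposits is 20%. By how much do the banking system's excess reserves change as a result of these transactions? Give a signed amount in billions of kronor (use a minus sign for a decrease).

-335 billion

FX sale 57 billion kronor: reserves −57B, deposits 0.
Government account inflow 328.5 billion kronor: reserves −328.5B, deposits −328.5B.
Currency withdrawal 19 billion kronor: reserves −19B, deposits −19B.
Totals: Δreserves = −404.5B, Δdeposits = −347.5B.
Δrequired reserves = 20% × −347.5B = −69.5B.
Δexcess reserves = Δreserves − Δrequired = −404.5B − (−69.5B) = -335 billion.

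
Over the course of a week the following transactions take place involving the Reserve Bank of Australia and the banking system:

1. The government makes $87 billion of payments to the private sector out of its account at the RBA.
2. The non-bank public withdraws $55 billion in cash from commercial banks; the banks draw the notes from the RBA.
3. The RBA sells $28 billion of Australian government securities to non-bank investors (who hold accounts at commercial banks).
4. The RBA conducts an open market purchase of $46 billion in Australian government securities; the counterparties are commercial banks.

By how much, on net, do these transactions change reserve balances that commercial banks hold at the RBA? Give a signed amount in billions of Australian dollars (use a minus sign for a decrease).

+$50 billion

RBA balance sheet:
  Assets:      Securities +$18B
  Liabilities: Bank reserves +$50B, Currency in circulation +$55B, Government deposits −$87B
Commercial banking system:
  Assets:      Reserves at CB +$50B, Securities −$46B
  Liabilities: Checkable deposits +$4B
So the change in reserve balances that commercial banks hold at the RBA is +$50 billion.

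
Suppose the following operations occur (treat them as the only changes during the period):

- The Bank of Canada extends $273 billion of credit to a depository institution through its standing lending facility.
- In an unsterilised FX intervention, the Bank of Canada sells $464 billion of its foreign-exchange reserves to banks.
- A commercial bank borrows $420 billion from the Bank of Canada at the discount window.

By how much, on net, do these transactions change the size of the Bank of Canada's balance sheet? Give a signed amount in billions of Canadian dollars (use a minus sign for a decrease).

Bank of Canada balance sheet:
  Assets:      Loans to banks +$693B, Foreign assets −$464B
  Liabilities: Bank reserves +$229B
Commercial banking system:
  Assets:      Reserves at CB +$229B, Foreign assets +$464B
  Liabilities: Borrowings from CB +$693B
Change in total Bank of Canada assets = +$229 billion.

+$229 billion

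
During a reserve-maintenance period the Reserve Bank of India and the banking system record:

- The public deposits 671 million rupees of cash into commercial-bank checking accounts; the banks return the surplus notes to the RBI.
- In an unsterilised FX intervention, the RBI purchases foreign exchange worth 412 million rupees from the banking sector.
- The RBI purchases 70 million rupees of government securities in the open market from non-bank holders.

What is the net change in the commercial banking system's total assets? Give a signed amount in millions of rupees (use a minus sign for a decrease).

RBI balance sheet:
  Assets:      Securities +70M, Foreign assets +412M
  Liabilities: Bank reserves +1153M, Currency in circulation −671M
Commercial banking system:
  Assets:      Reserves at CB +1153M, Foreign assets −412M
  Liabilities: Checkable deposits +741M
Change in total bank assets = +741 million.

+741 million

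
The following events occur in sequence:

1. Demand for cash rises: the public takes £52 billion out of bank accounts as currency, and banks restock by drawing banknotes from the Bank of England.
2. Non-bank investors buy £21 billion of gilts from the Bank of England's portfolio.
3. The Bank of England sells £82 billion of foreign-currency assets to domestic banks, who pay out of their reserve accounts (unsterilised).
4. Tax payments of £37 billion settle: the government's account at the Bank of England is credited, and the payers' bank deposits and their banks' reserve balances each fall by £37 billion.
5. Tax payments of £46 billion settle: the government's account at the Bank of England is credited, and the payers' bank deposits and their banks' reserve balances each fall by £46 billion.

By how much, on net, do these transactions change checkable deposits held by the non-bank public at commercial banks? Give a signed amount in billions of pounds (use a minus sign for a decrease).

-£156 billion

Bank of England balance sheet:
  Assets:      Securities −£21B, Foreign assets −£82B
  Liabilities: Bank reserves −£238B, Currency in circulation +£52B, Government deposits +£83B
Commercial banking system:
  Assets:      Reserves at CB −£238B, Foreign assets +£82B
  Liabilities: Checkable deposits −£156B
So the change in checkable deposits held by the non-bank public at commercial banks is -£156 billion.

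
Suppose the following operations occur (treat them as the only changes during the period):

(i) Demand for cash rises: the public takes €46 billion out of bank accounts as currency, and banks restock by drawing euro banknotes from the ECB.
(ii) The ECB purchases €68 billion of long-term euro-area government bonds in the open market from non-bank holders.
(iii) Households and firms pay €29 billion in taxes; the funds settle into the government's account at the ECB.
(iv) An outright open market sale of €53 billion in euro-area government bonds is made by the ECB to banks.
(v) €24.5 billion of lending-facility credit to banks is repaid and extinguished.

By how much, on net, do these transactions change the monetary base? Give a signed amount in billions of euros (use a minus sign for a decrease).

ECB balance sheet:
  Assets:      Securities +€15B, Loans to banks −€24.5B
  Liabilities: Bank reserves −€84.5B, Currency in circulation +€46B, Government deposits +€29B
Monetary base = currency + reserves: +€46B + (−€84.5B) = -€38.5 billion.

-€38.5 billion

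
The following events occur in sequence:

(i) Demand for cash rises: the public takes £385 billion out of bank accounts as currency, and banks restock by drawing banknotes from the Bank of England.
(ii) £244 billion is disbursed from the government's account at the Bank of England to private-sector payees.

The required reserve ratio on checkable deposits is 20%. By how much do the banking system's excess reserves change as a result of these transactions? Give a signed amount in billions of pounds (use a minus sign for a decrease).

Currency withdrawal £385 billion: reserves −£385B, deposits −£385B.
Government spending £244 billion: reserves +£244B, deposits +£244B.
Totals: Δreserves = −£141B, Δdeposits = −£141B.
Δrequired reserves = 20% × −£141B = −£28.2B.
Δexcess reserves = Δreserves − Δrequired = −£141B − (−£28.2B) = -£112.8 billion.

-£112.8 billion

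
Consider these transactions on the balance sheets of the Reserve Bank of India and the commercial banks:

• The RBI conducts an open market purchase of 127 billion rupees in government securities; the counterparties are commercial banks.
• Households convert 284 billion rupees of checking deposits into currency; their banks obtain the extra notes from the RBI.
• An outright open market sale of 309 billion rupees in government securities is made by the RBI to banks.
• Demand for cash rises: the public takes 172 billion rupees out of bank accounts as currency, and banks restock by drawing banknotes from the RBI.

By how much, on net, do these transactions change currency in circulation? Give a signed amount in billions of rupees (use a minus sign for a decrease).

+456 billion

OMO purchase (from banks) 127 billion rupees: no currency enters or leaves circulation → 0.
Currency withdrawal 284 billion rupees: notes leave the central bank → +284B.
OMO sale (to banks) 309 billion rupees: no currency enters or leaves circulation → 0.
Currency withdrawal 172 billion rupees: notes leave the central bank → +172B.
Net: 0 + 284 + 0 + 172 = +456 billion.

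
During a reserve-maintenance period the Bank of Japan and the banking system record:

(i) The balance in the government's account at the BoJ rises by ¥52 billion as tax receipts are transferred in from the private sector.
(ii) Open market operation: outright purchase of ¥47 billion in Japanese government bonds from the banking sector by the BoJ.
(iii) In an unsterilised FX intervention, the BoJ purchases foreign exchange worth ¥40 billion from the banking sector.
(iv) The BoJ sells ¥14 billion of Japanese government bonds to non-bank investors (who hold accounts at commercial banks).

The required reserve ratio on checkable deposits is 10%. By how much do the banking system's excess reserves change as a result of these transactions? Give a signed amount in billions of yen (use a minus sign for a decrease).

+¥27.6 billion

Government account inflow ¥52 billion: reserves −¥52B, deposits −¥52B.
OMO purchase (from banks) ¥47 billion: reserves +¥47B, deposits 0.
FX purchase ¥40 billion: reserves +¥40B, deposits 0.
Asset sale (to non-banks) ¥14 billion: reserves −¥14B, deposits −¥14B.
Totals: Δreserves = +¥21B, Δdeposits = −¥66B.
Δrequired reserves = 10% × −¥66B = −¥6.6B.
Δexcess reserves = Δreserves − Δrequired = +¥21B − (−¥6.6B) = +¥27.6 billion.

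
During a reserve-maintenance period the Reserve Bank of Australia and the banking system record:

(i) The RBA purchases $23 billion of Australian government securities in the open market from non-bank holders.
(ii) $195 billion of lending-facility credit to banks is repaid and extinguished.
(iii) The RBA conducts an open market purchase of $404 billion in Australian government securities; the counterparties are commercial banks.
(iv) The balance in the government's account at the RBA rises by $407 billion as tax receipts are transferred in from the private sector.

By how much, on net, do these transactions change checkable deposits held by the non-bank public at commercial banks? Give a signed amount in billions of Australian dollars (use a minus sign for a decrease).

-$384 billion

Asset purchase (from non-banks) $23 billion: non-bank counterparties' bank balances rise → +$23B.
Discount-window repayment $195 billion: the counterparty is a bank, so public deposits are unchanged → 0.
OMO purchase (from banks) $404 billion: the counterparty is a bank, so public deposits are unchanged → 0.
Government account inflow $407 billion: non-bank counterparties' bank balances fall → −$407B.
Net: 23 + 0 + 0 − 407 = -$384 billion.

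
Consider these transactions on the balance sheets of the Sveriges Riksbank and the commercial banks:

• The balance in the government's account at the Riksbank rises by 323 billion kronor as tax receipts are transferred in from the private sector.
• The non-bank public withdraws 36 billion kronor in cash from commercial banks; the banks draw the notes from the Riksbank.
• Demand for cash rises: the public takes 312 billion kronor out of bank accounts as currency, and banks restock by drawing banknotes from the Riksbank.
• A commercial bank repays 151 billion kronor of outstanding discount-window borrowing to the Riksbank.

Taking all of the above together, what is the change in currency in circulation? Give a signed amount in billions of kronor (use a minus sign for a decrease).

+348 billion

Government account inflow 323 billion kronor: no currency enters or leaves circulation → 0.
Currency withdrawal 36 billion kronor: notes leave the central bank → +36B.
Currency withdrawal 312 billion kronor: notes leave the central bank → +312B.
Discount-window repayment 151 billion kronor: no currency enters or leaves circulation → 0.
Net: 0 + 36 + 312 + 0 = +348 billion.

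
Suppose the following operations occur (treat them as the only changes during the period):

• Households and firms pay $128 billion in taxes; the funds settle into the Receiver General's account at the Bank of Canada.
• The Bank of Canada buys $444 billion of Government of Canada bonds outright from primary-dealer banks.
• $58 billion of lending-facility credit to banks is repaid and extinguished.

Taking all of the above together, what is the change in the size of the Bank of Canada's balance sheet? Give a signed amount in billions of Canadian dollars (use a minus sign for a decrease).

Government account inflow $128 billion: only the composition of liabilities changes → 0.
OMO purchase (from banks) $444 billion: a Bank of Canada asset is acquired → +$444B.
Discount-window repayment $58 billion: a Bank of Canada asset is shed → −$58B.
Net: 0 + 444 − 58 = +$386 billion.

+$386 billion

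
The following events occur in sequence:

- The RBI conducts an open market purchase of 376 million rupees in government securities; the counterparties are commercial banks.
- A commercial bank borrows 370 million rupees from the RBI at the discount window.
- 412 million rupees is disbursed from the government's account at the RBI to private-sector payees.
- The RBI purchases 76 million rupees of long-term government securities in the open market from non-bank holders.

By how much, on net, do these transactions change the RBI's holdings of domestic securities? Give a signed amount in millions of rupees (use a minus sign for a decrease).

+452 million

RBI balance sheet:
  Assets:      Securities +452M, Loans to banks +370M
  Liabilities: Bank reserves +1234M, Government deposits −412M
Commercial banking system:
  Assets:      Reserves at CB +1234M, Securities −376M
  Liabilities: Checkable deposits +488M, Borrowings from CB +370M
So the change in the RBI's holdings of domestic securities is +452 million.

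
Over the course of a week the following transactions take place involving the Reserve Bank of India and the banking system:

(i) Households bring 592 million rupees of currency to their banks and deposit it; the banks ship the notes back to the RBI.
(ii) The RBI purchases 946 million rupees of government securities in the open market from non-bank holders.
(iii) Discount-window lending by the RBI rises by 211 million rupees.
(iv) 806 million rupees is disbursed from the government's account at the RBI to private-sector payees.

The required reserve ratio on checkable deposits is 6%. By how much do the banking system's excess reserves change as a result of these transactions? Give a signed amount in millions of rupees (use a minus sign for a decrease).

Currency deposit 592 million rupees: reserves +592M, deposits +592M.
Asset purchase (from non-banks) 946 million rupees: reserves +946M, deposits +946M.
Discount-window loan 211 million rupees: reserves +211M, deposits 0.
Government spending 806 million rupees: reserves +806M, deposits +806M.
Totals: Δreserves = +2555M, Δdeposits = +2344M.
Δrequired reserves = 6% × +2344M = +140.64M.
Δexcess reserves = Δreserves − Δrequired = +2555M − (+140.64M) = +2414.36 million.

+2414.36 million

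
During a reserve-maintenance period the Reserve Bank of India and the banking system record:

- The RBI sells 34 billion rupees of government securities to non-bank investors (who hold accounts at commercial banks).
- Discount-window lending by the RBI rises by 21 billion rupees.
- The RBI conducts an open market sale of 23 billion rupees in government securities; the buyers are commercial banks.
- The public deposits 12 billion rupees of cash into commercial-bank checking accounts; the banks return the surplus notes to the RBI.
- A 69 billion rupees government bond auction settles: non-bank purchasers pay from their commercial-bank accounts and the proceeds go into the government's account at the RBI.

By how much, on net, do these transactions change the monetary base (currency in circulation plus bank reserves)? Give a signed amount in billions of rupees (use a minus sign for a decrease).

-105 billion

Asset sale (to non-banks) 34 billion rupees: RBI balance sheet contracts → −34B.
Discount-window loan 21 billion rupees: RBI balance sheet expands → +21B.
OMO sale (to banks) 23 billion rupees: RBI balance sheet contracts → −23B.
Currency deposit 12 billion rupees: just a shift between currency and reserves — both are base money → 0.
Government account inflow 69 billion rupees: reserves shift to a non-base liability → −69B.
Net: −34 + 21 − 23 + 0 − 69 = -105 billion.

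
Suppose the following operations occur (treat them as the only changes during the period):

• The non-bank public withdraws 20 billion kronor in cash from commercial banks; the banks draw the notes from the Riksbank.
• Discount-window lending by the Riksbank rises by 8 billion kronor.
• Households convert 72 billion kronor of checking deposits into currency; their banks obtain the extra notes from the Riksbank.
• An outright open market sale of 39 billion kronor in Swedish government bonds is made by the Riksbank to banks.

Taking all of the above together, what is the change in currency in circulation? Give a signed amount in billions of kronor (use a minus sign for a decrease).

Riksbank balance sheet:
  Assets:      Securities −39B, Loans to banks +8B
  Liabilities: Bank reserves −123B, Currency in circulation +92B
Commercial banking system:
  Assets:      Reserves at CB −123B, Securities +39B
  Liabilities: Checkable deposits −92B, Borrowings from CB +8B
So the change in currency in circulation is +92 billion.

+92 billion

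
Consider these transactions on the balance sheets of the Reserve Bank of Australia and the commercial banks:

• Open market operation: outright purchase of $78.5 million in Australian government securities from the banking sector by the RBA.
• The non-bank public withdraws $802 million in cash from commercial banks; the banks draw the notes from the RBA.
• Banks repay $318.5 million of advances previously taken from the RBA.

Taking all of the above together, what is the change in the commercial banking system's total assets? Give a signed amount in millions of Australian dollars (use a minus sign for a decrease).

-$1120.5 million

OMO purchase (from banks) $78.5 million: just an asset swap on bank balance sheets → 0.
Currency withdrawal $802 million: bank balance sheets shrink → −$802M.
Discount-window repayment $318.5 million: bank balance sheets shrink → −$318.5M.
Net: 0 − 802 − 318.5 = -$1120.5 million.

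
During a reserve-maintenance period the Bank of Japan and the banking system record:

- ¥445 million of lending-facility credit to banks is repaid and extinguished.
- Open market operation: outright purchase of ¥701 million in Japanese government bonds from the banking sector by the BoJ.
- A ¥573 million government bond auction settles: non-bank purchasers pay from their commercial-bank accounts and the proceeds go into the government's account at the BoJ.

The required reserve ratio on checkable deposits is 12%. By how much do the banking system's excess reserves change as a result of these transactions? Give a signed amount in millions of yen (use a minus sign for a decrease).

Discount-window repayment ¥445 million: reserves −¥445M, deposits 0.
OMO purchase (from banks) ¥701 million: reserves +¥701M, deposits 0.
Government account inflow ¥573 million: reserves −¥573M, deposits −¥573M.
Totals: Δreserves = −¥317M, Δdeposits = −¥573M.
Δrequired reserves = 12% × −¥573M = −¥68.76M.
Δexcess reserves = Δreserves − Δrequired = −¥317M − (−¥68.76M) = -¥248.24 million.

-¥248.24 million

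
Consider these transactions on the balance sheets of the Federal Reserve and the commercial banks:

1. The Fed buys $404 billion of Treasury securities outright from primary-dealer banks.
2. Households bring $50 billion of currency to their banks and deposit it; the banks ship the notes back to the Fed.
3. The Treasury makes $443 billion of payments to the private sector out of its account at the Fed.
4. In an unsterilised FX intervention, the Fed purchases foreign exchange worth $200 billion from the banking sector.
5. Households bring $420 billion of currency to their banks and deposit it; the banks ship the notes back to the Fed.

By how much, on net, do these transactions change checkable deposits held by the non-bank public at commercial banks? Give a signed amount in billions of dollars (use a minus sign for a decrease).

+$913 billion

Fed balance sheet:
  Assets:      Securities +$404B, Foreign assets +$200B
  Liabilities: Bank reserves +$1517B, Currency in circulation −$470B, Government deposits −$443B
Commercial banking system:
  Assets:      Reserves at CB +$1517B, Securities −$404B, Foreign assets −$200B
  Liabilities: Checkable deposits +$913B
So the change in checkable deposits held by the non-bank public at commercial banks is +$913 billion.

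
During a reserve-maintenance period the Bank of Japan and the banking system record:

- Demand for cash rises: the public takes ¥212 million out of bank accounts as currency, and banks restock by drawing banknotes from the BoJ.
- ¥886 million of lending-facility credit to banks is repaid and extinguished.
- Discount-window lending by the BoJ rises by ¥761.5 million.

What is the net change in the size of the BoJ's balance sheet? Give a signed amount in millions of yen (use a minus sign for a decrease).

BoJ balance sheet:
  Assets:      Loans to banks −¥124.5M
  Liabilities: Bank reserves −¥336.5M, Currency in circulation +¥212M
Commercial banking system:
  Assets:      Reserves at CB −¥336.5M
  Liabilities: Checkable deposits −¥212M, Borrowings from CB −¥124.5M
Change in total BoJ assets = -¥124.5 million.

-¥124.5 million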